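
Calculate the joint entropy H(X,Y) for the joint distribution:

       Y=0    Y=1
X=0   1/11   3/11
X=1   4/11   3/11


H(X,Y) = -Σ p(x,y) log₂ p(x,y)
  p(0,0)=1/11: -0.0909 × log₂(0.0909) = 0.3145
  p(0,1)=3/11: -0.2727 × log₂(0.2727) = 0.5112
  p(1,0)=4/11: -0.3636 × log₂(0.3636) = 0.5307
  p(1,1)=3/11: -0.2727 × log₂(0.2727) = 0.5112
H(X,Y) = 1.8676 bits


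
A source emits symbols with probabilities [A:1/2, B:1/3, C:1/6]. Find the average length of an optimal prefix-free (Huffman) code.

Huffman tree construction:
Combine smallest probabilities repeatedly
Resulting codes:
  A: 0 (length 1)
  B: 11 (length 2)
  C: 10 (length 2)
Average length = Σ p(s) × length(s) = 1.5000 bits


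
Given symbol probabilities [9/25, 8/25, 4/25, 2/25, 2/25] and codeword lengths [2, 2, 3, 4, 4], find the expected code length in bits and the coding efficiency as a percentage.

Average length L = Σ p_i × l_i = 2.4800 bits
Entropy H = 2.0627 bits
Efficiency η = H/L × 100% = 83.17%


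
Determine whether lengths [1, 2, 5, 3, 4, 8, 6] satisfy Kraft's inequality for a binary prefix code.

Kraft inequality: Σ 2^(-l_i) ≤ 1 for prefix-free code
Calculating: 2^(-1) + 2^(-2) + 2^(-5) + 2^(-3) + 2^(-4) + 2^(-8) + 2^(-6)
= 0.5 + 0.25 + 0.03125 + 0.125 + 0.0625 + 0.00390625 + 0.015625
= 0.9883
Since 0.9883 ≤ 1, prefix-free code exists


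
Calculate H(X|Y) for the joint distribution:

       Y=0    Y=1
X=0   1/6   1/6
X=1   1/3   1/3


H(X|Y) = Σ_y p(y) H(X|Y=y)
  p(Y=0) = 1/2, H(X|Y=0) = 0.9183
  p(Y=1) = 1/2, H(X|Y=1) = 0.9183
H(X|Y) = 0.5000×0.9183 + 0.5000×0.9183 = 0.9183 bits


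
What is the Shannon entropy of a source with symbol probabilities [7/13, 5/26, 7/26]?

H(X) = -Σ p(x) log₂ p(x)
  -7/13 × log₂(7/13) = 0.4809
  -5/26 × log₂(5/26) = 0.4574
  -7/26 × log₂(7/26) = 0.5097
H(X) = 1.4480 bits


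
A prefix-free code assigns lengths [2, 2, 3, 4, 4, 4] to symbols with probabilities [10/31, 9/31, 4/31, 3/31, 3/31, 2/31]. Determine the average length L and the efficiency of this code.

Average length L = Σ p_i × l_i = 2.6452 bits
Entropy H = 2.3330 bits
Efficiency η = H/L × 100% = 88.20%


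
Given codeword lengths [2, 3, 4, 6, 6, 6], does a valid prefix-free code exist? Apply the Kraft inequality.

Kraft inequality: Σ 2^(-l_i) ≤ 1 for prefix-free code
Calculating: 2^(-2) + 2^(-3) + 2^(-4) + 2^(-6) + 2^(-6) + 2^(-6)
= 0.25 + 0.125 + 0.0625 + 0.015625 + 0.015625 + 0.015625
= 0.4844
Since 0.4844 ≤ 1, prefix-free code exists


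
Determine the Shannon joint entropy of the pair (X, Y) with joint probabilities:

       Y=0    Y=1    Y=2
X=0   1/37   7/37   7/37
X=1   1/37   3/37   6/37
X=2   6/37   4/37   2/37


H(X,Y) = -Σ p(x,y) log₂ p(x,y)
  p(0,0)=1/37: -0.0270 × log₂(0.0270) = 0.1408
  p(0,1)=7/37: -0.1892 × log₂(0.1892) = 0.4545
  p(0,2)=7/37: -0.1892 × log₂(0.1892) = 0.4545
  p(1,0)=1/37: -0.0270 × log₂(0.0270) = 0.1408
  p(1,1)=3/37: -0.0811 × log₂(0.0811) = 0.2939
  p(1,2)=6/37: -0.1622 × log₂(0.1622) = 0.4256
  p(2,0)=6/37: -0.1622 × log₂(0.1622) = 0.4256
  p(2,1)=4/37: -0.1081 × log₂(0.1081) = 0.3470
  p(2,2)=2/37: -0.0541 × log₂(0.0541) = 0.2275
H(X,Y) = 2.9101 bits


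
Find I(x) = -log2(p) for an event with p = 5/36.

Information content I(x) = -log₂(p(x))
I = -log₂(5/36) = -log₂(0.1389)
I = 2.8480 bits


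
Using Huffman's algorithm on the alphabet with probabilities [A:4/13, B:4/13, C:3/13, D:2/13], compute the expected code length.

Huffman tree construction:
Combine smallest probabilities repeatedly
Resulting codes:
  A: 10 (length 2)
  B: 11 (length 2)
  C: 01 (length 2)
  D: 00 (length 2)
Average length = Σ p(s) × length(s) = 2.0000 bits


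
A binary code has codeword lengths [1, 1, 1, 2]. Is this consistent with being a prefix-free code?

Kraft inequality: Σ 2^(-l_i) ≤ 1 for prefix-free code
Calculating: 2^(-1) + 2^(-1) + 2^(-1) + 2^(-2)
= 0.5 + 0.5 + 0.5 + 0.25
= 1.7500
Since 1.7500 > 1, prefix-free code does not exist


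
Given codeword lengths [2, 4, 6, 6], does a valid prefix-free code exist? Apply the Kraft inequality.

Kraft inequality: Σ 2^(-l_i) ≤ 1 for prefix-free code
Calculating: 2^(-2) + 2^(-4) + 2^(-6) + 2^(-6)
= 0.25 + 0.0625 + 0.015625 + 0.015625
= 0.3438
Since 0.3438 ≤ 1, prefix-free code exists


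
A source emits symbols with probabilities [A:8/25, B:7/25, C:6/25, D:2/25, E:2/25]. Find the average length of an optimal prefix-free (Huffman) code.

Huffman tree construction:
Combine smallest probabilities repeatedly
Resulting codes:
  A: 11 (length 2)
  B: 10 (length 2)
  C: 01 (length 2)
  D: 000 (length 3)
  E: 001 (length 3)
Average length = Σ p(s) × length(s) = 2.1600 bits


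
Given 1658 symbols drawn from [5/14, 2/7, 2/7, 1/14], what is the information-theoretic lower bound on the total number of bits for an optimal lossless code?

Entropy H = 1.8352 bits/symbol
Minimum bits = H × n = 1.8352 × 1658
= 3042.82 bits


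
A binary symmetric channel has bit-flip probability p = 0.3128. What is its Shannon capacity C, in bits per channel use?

For BSC with error probability p:
C = 1 - H(p) where H(p) is binary entropy
H(0.3128) = -0.3128 × log₂(0.3128) - 0.6872 × log₂(0.6872)
H(p) = 0.8964
C = 1 - 0.8964 = 0.1036 bits/use


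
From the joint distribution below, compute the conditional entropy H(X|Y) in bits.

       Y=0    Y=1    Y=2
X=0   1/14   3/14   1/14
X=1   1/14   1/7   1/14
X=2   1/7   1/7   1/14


H(X|Y) = Σ_y p(y) H(X|Y=y)
  p(Y=0) = 2/7, H(X|Y=0) = 1.5000
  p(Y=1) = 1/2, H(X|Y=1) = 1.5567
  p(Y=2) = 3/14, H(X|Y=2) = 1.5850
H(X|Y) = 0.2857×1.5000 + 0.5000×1.5567 + 0.2143×1.5850 = 1.5465 bits


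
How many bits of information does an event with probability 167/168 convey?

Information content I(x) = -log₂(p(x))
I = -log₂(167/168) = -log₂(0.9940)
I = 0.0086 bits


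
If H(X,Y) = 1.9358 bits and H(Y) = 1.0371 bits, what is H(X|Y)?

Chain rule: H(X,Y) = H(X|Y) + H(Y)
H(X|Y) = H(X,Y) - H(Y) = 1.9358 - 1.0371 = 0.8987 bits


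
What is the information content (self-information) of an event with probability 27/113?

Information content I(x) = -log₂(p(x))
I = -log₂(27/113) = -log₂(0.2389)
I = 2.0653 bits


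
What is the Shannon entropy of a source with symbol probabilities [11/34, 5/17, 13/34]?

H(X) = -Σ p(x) log₂ p(x)
  -11/34 × log₂(11/34) = 0.5267
  -5/17 × log₂(5/17) = 0.5193
  -13/34 × log₂(13/34) = 0.5303
H(X) = 1.5763 bits


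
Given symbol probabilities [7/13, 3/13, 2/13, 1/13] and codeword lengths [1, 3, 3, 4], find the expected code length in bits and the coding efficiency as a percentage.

Average length L = Σ p_i × l_i = 2.0000 bits
Entropy H = 1.6692 bits
Efficiency η = H/L × 100% = 83.46%


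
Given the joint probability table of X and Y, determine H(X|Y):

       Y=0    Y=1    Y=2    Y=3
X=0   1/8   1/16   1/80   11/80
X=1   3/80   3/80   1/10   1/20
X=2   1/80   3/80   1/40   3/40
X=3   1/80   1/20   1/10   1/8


H(X|Y) = Σ_y p(y) H(X|Y=y)
  p(Y=0) = 3/16, H(X|Y=0) = 1.3753
  p(Y=1) = 3/16, H(X|Y=1) = 1.9656
  p(Y=2) = 19/80, H(X|Y=2) = 1.6163
  p(Y=3) = 31/80, H(X|Y=3) = 1.8967
H(X|Y) = 0.1875×1.3753 + 0.1875×1.9656 + 0.2375×1.6163 + 0.3875×1.8967 = 1.7453 bits


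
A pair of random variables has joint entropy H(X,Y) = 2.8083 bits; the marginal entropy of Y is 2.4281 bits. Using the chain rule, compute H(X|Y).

Chain rule: H(X,Y) = H(X|Y) + H(Y)
H(X|Y) = H(X,Y) - H(Y) = 2.8083 - 2.4281 = 0.3802 bits


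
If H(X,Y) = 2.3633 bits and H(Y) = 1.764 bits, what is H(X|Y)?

Chain rule: H(X,Y) = H(X|Y) + H(Y)
H(X|Y) = H(X,Y) - H(Y) = 2.3633 - 1.764 = 0.5993 bits


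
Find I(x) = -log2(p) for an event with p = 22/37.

Information content I(x) = -log₂(p(x))
I = -log₂(22/37) = -log₂(0.5946)
I = 0.7500 bits


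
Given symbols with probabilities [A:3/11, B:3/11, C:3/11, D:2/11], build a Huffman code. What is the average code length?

Huffman tree construction:
Combine smallest probabilities repeatedly
Resulting codes:
  A: 01 (length 2)
  B: 10 (length 2)
  C: 11 (length 2)
  D: 00 (length 2)
Average length = Σ p(s) × length(s) = 2.0000 bits


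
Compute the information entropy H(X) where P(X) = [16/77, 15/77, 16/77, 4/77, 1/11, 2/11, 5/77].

H(X) = -Σ p(x) log₂ p(x)
  -16/77 × log₂(16/77) = 0.4710
  -15/77 × log₂(15/77) = 0.4597
  -16/77 × log₂(16/77) = 0.4710
  -4/77 × log₂(4/77) = 0.2217
  -1/11 × log₂(1/11) = 0.3145
  -2/11 × log₂(2/11) = 0.4472
  -5/77 × log₂(5/77) = 0.2562
H(X) = 2.6412 bits


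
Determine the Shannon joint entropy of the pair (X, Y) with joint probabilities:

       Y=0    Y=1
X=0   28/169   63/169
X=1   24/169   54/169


H(X,Y) = -Σ p(x,y) log₂ p(x,y)
  p(0,0)=28/169: -0.1657 × log₂(0.1657) = 0.4297
  p(0,1)=63/169: -0.3728 × log₂(0.3728) = 0.5307
  p(1,0)=24/169: -0.1420 × log₂(0.1420) = 0.3999
  p(1,1)=54/169: -0.3195 × log₂(0.3195) = 0.5259
H(X,Y) = 1.8862 bits


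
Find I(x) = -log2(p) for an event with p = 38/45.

Information content I(x) = -log₂(p(x))
I = -log₂(38/45) = -log₂(0.8444)
I = 0.2439 bits


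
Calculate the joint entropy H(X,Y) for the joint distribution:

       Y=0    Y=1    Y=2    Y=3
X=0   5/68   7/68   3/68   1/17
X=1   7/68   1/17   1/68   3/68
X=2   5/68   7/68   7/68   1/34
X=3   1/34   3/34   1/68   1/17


H(X,Y) = -Σ p(x,y) log₂ p(x,y)
  p(0,0)=5/68: -0.0735 × log₂(0.0735) = 0.2769
  p(0,1)=7/68: -0.1029 × log₂(0.1029) = 0.3377
  p(0,2)=3/68: -0.0441 × log₂(0.0441) = 0.1986
  p(0,3)=1/17: -0.0588 × log₂(0.0588) = 0.2404
  p(1,0)=7/68: -0.1029 × log₂(0.1029) = 0.3377
  p(1,1)=1/17: -0.0588 × log₂(0.0588) = 0.2404
  p(1,2)=1/68: -0.0147 × log₂(0.0147) = 0.0895
  p(1,3)=3/68: -0.0441 × log₂(0.0441) = 0.1986
  p(2,0)=5/68: -0.0735 × log₂(0.0735) = 0.2769
  p(2,1)=7/68: -0.1029 × log₂(0.1029) = 0.3377
  p(2,2)=7/68: -0.1029 × log₂(0.1029) = 0.3377
  p(2,3)=1/34: -0.0294 × log₂(0.0294) = 0.1496
  p(3,0)=1/34: -0.0294 × log₂(0.0294) = 0.1496
  p(3,1)=3/34: -0.0882 × log₂(0.0882) = 0.3090
  p(3,2)=1/68: -0.0147 × log₂(0.0147) = 0.0895
  p(3,3)=1/17: -0.0588 × log₂(0.0588) = 0.2404
H(X,Y) = 3.8103 bits


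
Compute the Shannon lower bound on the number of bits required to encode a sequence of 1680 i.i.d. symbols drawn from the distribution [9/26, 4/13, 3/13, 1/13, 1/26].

Entropy H = 2.0066 bits/symbol
Minimum bits = H × n = 2.0066 × 1680
= 3371.14 bits


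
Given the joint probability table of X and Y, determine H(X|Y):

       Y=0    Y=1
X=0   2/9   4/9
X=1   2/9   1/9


H(X|Y) = Σ_y p(y) H(X|Y=y)
  p(Y=0) = 4/9, H(X|Y=0) = 1.0000
  p(Y=1) = 5/9, H(X|Y=1) = 0.7219
H(X|Y) = 0.4444×1.0000 + 0.5556×0.7219 = 0.8455 bits


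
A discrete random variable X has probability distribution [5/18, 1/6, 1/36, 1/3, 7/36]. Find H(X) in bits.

H(X) = -Σ p(x) log₂ p(x)
  -5/18 × log₂(5/18) = 0.5133
  -1/6 × log₂(1/6) = 0.4308
  -1/36 × log₂(1/36) = 0.1436
  -1/3 × log₂(1/3) = 0.5283
  -7/36 × log₂(7/36) = 0.4594
H(X) = 2.0755 bits


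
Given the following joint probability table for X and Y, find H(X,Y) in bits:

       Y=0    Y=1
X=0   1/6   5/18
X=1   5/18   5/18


H(X,Y) = -Σ p(x,y) log₂ p(x,y)
  p(0,0)=1/6: -0.1667 × log₂(0.1667) = 0.4308
  p(0,1)=5/18: -0.2778 × log₂(0.2778) = 0.5133
  p(1,0)=5/18: -0.2778 × log₂(0.2778) = 0.5133
  p(1,1)=5/18: -0.2778 × log₂(0.2778) = 0.5133
H(X,Y) = 1.9708 bits


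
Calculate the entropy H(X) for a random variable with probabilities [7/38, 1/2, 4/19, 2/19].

H(X) = -Σ p(x) log₂ p(x)
  -7/38 × log₂(7/38) = 0.4496
  -1/2 × log₂(1/2) = 0.5000
  -4/19 × log₂(4/19) = 0.4732
  -2/19 × log₂(2/19) = 0.3419
H(X) = 1.7647 bits


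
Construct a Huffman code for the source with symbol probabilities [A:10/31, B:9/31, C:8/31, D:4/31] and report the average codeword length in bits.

Huffman tree construction:
Combine smallest probabilities repeatedly
Resulting codes:
  A: 11 (length 2)
  B: 10 (length 2)
  C: 01 (length 2)
  D: 00 (length 2)
Average length = Σ p(s) × length(s) = 2.0000 bits


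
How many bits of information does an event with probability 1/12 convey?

Information content I(x) = -log₂(p(x))
I = -log₂(1/12) = -log₂(0.0833)
I = 3.5850 bits


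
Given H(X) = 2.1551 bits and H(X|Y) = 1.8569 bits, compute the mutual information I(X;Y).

I(X;Y) = H(X) - H(X|Y)
I(X;Y) = 2.1551 - 1.8569 = 0.2982 bits


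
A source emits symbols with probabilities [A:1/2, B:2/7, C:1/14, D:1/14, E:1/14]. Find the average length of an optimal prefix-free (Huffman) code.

Huffman tree construction:
Combine smallest probabilities repeatedly
Resulting codes:
  A: 0 (length 1)
  B: 11 (length 2)
  C: 1010 (length 4)
  D: 1011 (length 4)
  E: 100 (length 3)
Average length = Σ p(s) × length(s) = 1.8571 bits


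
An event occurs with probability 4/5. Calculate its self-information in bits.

Information content I(x) = -log₂(p(x))
I = -log₂(4/5) = -log₂(0.8000)
I = 0.3219 bits


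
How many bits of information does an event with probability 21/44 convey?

Information content I(x) = -log₂(p(x))
I = -log₂(21/44) = -log₂(0.4773)
I = 1.0671 bits


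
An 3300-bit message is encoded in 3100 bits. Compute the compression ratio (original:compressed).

Compression ratio = Original / Compressed
= 3300 / 3100 = 1.06:1


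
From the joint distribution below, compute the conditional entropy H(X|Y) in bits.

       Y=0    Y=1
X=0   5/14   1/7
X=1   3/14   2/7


H(X|Y) = Σ_y p(y) H(X|Y=y)
  p(Y=0) = 4/7, H(X|Y=0) = 0.9544
  p(Y=1) = 3/7, H(X|Y=1) = 0.9183
H(X|Y) = 0.5714×0.9544 + 0.4286×0.9183 = 0.9389 bits


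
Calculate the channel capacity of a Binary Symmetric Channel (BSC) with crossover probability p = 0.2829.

For BSC with error probability p:
C = 1 - H(p) where H(p) is binary entropy
H(0.2829) = -0.2829 × log₂(0.2829) - 0.7171 × log₂(0.7171)
H(p) = 0.8594
C = 1 - 0.8594 = 0.1406 bits/use


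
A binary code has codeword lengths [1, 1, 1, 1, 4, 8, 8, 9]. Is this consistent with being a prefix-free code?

Kraft inequality: Σ 2^(-l_i) ≤ 1 for prefix-free code
Calculating: 2^(-1) + 2^(-1) + 2^(-1) + 2^(-1) + 2^(-4) + 2^(-8) + 2^(-8) + 2^(-9)
= 0.5 + 0.5 + 0.5 + 0.5 + 0.0625 + 0.00390625 + 0.00390625 + 0.001953125
= 2.0723
Since 2.0723 > 1, prefix-free code does not exist


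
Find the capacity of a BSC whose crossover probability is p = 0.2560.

For BSC with error probability p:
C = 1 - H(p) where H(p) is binary entropy
H(0.2560) = -0.2560 × log₂(0.2560) - 0.7440 × log₂(0.7440)
H(p) = 0.8207
C = 1 - 0.8207 = 0.1793 bits/use


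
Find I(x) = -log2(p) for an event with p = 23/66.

Information content I(x) = -log₂(p(x))
I = -log₂(23/66) = -log₂(0.3485)
I = 1.5208 bits


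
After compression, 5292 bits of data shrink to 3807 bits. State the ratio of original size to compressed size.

Compression ratio = Original / Compressed
= 5292 / 3807 = 1.39:1


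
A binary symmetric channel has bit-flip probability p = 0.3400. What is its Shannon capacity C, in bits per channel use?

For BSC with error probability p:
C = 1 - H(p) where H(p) is binary entropy
H(0.3400) = -0.3400 × log₂(0.3400) - 0.6600 × log₂(0.6600)
H(p) = 0.9248
C = 1 - 0.9248 = 0.0752 bits/use


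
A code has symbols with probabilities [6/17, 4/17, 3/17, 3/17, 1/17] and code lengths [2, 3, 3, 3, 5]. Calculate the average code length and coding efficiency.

Average length L = Σ p_i × l_i = 2.7647 bits
Entropy H = 2.1451 bits
Efficiency η = H/L × 100% = 77.59%


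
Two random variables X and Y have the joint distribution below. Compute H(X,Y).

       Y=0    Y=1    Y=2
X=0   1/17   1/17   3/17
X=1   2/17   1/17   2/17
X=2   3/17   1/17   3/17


H(X,Y) = -Σ p(x,y) log₂ p(x,y)
  p(0,0)=1/17: -0.0588 × log₂(0.0588) = 0.2404
  p(0,1)=1/17: -0.0588 × log₂(0.0588) = 0.2404
  p(0,2)=3/17: -0.1765 × log₂(0.1765) = 0.4416
  p(1,0)=2/17: -0.1176 × log₂(0.1176) = 0.3632
  p(1,1)=1/17: -0.0588 × log₂(0.0588) = 0.2404
  p(1,2)=2/17: -0.1176 × log₂(0.1176) = 0.3632
  p(2,0)=3/17: -0.1765 × log₂(0.1765) = 0.4416
  p(2,1)=1/17: -0.0588 × log₂(0.0588) = 0.2404
  p(2,2)=3/17: -0.1765 × log₂(0.1765) = 0.4416
H(X,Y) = 3.0131 bits


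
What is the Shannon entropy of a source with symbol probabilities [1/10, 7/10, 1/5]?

H(X) = -Σ p(x) log₂ p(x)
  -1/10 × log₂(1/10) = 0.3322
  -7/10 × log₂(7/10) = 0.3602
  -1/5 × log₂(1/5) = 0.4644
H(X) = 1.1568 bits


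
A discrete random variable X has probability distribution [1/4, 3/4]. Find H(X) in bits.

H(X) = -Σ p(x) log₂ p(x)
  -1/4 × log₂(1/4) = 0.5000
  -3/4 × log₂(3/4) = 0.3113
H(X) = 0.8113 bits


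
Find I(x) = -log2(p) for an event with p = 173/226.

Information content I(x) = -log₂(p(x))
I = -log₂(173/226) = -log₂(0.7655)
I = 0.3856 bits


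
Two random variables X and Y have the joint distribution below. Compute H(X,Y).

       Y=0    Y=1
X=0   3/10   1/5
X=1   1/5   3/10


H(X,Y) = -Σ p(x,y) log₂ p(x,y)
  p(0,0)=3/10: -0.3000 × log₂(0.3000) = 0.5211
  p(0,1)=1/5: -0.2000 × log₂(0.2000) = 0.4644
  p(1,0)=1/5: -0.2000 × log₂(0.2000) = 0.4644
  p(1,1)=3/10: -0.3000 × log₂(0.3000) = 0.5211
H(X,Y) = 1.9710 bits


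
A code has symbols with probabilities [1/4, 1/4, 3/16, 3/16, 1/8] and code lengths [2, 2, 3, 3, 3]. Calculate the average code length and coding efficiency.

Average length L = Σ p_i × l_i = 2.5000 bits
Entropy H = 2.2806 bits
Efficiency η = H/L × 100% = 91.23%


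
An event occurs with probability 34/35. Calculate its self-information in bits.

Information content I(x) = -log₂(p(x))
I = -log₂(34/35) = -log₂(0.9714)
I = 0.0418 bits


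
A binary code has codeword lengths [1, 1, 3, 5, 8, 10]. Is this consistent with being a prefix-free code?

Kraft inequality: Σ 2^(-l_i) ≤ 1 for prefix-free code
Calculating: 2^(-1) + 2^(-1) + 2^(-3) + 2^(-5) + 2^(-8) + 2^(-10)
= 0.5 + 0.5 + 0.125 + 0.03125 + 0.00390625 + 0.0009765625
= 1.1611
Since 1.1611 > 1, prefix-free code does not exist


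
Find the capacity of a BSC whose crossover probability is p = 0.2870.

For BSC with error probability p:
C = 1 - H(p) where H(p) is binary entropy
H(0.2870) = -0.2870 × log₂(0.2870) - 0.7130 × log₂(0.7130)
H(p) = 0.8648
C = 1 - 0.8648 = 0.1352 bits/use


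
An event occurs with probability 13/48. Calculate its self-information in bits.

Information content I(x) = -log₂(p(x))
I = -log₂(13/48) = -log₂(0.2708)
I = 1.8845 bits


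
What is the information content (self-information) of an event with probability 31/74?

Information content I(x) = -log₂(p(x))
I = -log₂(31/74) = -log₂(0.4189)
I = 1.2553 bits


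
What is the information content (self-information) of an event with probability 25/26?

Information content I(x) = -log₂(p(x))
I = -log₂(25/26) = -log₂(0.9615)
I = 0.0566 bits


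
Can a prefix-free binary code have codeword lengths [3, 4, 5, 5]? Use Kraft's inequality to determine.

Kraft inequality: Σ 2^(-l_i) ≤ 1 for prefix-free code
Calculating: 2^(-3) + 2^(-4) + 2^(-5) + 2^(-5)
= 0.125 + 0.0625 + 0.03125 + 0.03125
= 0.2500
Since 0.2500 ≤ 1, prefix-free code exists


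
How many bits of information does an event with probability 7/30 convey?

Information content I(x) = -log₂(p(x))
I = -log₂(7/30) = -log₂(0.2333)
I = 2.0995 bits


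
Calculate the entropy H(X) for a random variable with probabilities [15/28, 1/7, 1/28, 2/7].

H(X) = -Σ p(x) log₂ p(x)
  -15/28 × log₂(15/28) = 0.4824
  -1/7 × log₂(1/7) = 0.4011
  -1/28 × log₂(1/28) = 0.1717
  -2/7 × log₂(2/7) = 0.5164
H(X) = 1.5715 bits


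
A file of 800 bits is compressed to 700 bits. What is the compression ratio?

Compression ratio = Original / Compressed
= 800 / 700 = 1.14:1


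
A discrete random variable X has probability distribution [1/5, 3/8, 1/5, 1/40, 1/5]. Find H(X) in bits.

H(X) = -Σ p(x) log₂ p(x)
  -1/5 × log₂(1/5) = 0.4644
  -3/8 × log₂(3/8) = 0.5306
  -1/5 × log₂(1/5) = 0.4644
  -1/40 × log₂(1/40) = 0.1330
  -1/5 × log₂(1/5) = 0.4644
H(X) = 2.0568 bits


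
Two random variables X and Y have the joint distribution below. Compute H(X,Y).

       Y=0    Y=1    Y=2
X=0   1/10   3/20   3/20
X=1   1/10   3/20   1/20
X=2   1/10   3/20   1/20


H(X,Y) = -Σ p(x,y) log₂ p(x,y)
  p(0,0)=1/10: -0.1000 × log₂(0.1000) = 0.3322
  p(0,1)=3/20: -0.1500 × log₂(0.1500) = 0.4105
  p(0,2)=3/20: -0.1500 × log₂(0.1500) = 0.4105
  p(1,0)=1/10: -0.1000 × log₂(0.1000) = 0.3322
  p(1,1)=3/20: -0.1500 × log₂(0.1500) = 0.4105
  p(1,2)=1/20: -0.0500 × log₂(0.0500) = 0.2161
  p(2,0)=1/10: -0.1000 × log₂(0.1000) = 0.3322
  p(2,1)=3/20: -0.1500 × log₂(0.1500) = 0.4105
  p(2,2)=1/20: -0.0500 × log₂(0.0500) = 0.2161
H(X,Y) = 3.0710 bits


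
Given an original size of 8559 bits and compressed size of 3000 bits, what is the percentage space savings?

Space savings = (1 - Compressed/Original) × 100%
= (1 - 3000/8559) × 100%
= 64.95%


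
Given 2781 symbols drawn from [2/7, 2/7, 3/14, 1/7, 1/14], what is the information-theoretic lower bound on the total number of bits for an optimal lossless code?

Entropy H = 2.1820 bits/symbol
Minimum bits = H × n = 2.1820 × 2781
= 6068.16 bits


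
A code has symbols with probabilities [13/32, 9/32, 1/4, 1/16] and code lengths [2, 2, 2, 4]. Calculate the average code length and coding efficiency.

Average length L = Σ p_i × l_i = 2.1250 bits
Entropy H = 1.7927 bits
Efficiency η = H/L × 100% = 84.36%


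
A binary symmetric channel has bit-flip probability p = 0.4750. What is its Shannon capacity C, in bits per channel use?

For BSC with error probability p:
C = 1 - H(p) where H(p) is binary entropy
H(0.4750) = -0.4750 × log₂(0.4750) - 0.5250 × log₂(0.5250)
H(p) = 0.9982
C = 1 - 0.9982 = 0.0018 bits/use


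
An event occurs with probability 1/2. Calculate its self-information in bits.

Information content I(x) = -log₂(p(x))
I = -log₂(1/2) = -log₂(0.5000)
I = 1.0000 bits


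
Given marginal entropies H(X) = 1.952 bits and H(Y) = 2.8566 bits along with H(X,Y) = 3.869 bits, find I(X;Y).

I(X;Y) = H(X) + H(Y) - H(X,Y)
I(X;Y) = 1.952 + 2.8566 - 3.869 = 0.9396 bits


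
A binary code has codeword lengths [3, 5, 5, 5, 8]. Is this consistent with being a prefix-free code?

Kraft inequality: Σ 2^(-l_i) ≤ 1 for prefix-free code
Calculating: 2^(-3) + 2^(-5) + 2^(-5) + 2^(-5) + 2^(-8)
= 0.125 + 0.03125 + 0.03125 + 0.03125 + 0.00390625
= 0.2227
Since 0.2227 ≤ 1, prefix-free code exists


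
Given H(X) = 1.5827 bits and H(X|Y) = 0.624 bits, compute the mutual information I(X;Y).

I(X;Y) = H(X) - H(X|Y)
I(X;Y) = 1.5827 - 0.624 = 0.9587 bits


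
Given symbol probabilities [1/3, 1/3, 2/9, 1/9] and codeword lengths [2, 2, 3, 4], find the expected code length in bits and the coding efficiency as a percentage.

Average length L = Σ p_i × l_i = 2.4444 bits
Entropy H = 1.8911 bits
Efficiency η = H/L × 100% = 77.36%


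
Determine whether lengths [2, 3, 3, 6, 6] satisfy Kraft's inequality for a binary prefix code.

Kraft inequality: Σ 2^(-l_i) ≤ 1 for prefix-free code
Calculating: 2^(-2) + 2^(-3) + 2^(-3) + 2^(-6) + 2^(-6)
= 0.25 + 0.125 + 0.125 + 0.015625 + 0.015625
= 0.5312
Since 0.5312 ≤ 1, prefix-free code exists


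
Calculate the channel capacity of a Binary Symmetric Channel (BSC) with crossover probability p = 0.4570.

For BSC with error probability p:
C = 1 - H(p) where H(p) is binary entropy
H(0.4570) = -0.4570 × log₂(0.4570) - 0.5430 × log₂(0.5430)
H(p) = 0.9947
C = 1 - 0.9947 = 0.0053 bits/use


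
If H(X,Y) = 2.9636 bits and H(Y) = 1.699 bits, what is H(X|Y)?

Chain rule: H(X,Y) = H(X|Y) + H(Y)
H(X|Y) = H(X,Y) - H(Y) = 2.9636 - 1.699 = 1.2646 bits


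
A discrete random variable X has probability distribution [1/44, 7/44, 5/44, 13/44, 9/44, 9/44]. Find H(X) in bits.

H(X) = -Σ p(x) log₂ p(x)
  -1/44 × log₂(1/44) = 0.1241
  -7/44 × log₂(7/44) = 0.4219
  -5/44 × log₂(5/44) = 0.3565
  -13/44 × log₂(13/44) = 0.5197
  -9/44 × log₂(9/44) = 0.4683
  -9/44 × log₂(9/44) = 0.4683
H(X) = 2.3589 bits


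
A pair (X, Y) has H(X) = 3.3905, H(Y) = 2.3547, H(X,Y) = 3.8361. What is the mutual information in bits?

I(X;Y) = H(X) + H(Y) - H(X,Y)
I(X;Y) = 3.3905 + 2.3547 - 3.8361 = 1.9091 bits


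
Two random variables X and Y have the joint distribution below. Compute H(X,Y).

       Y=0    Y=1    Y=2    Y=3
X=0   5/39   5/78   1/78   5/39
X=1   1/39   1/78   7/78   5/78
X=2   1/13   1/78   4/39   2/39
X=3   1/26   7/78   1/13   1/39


H(X,Y) = -Σ p(x,y) log₂ p(x,y)
  p(0,0)=5/39: -0.1282 × log₂(0.1282) = 0.3799
  p(0,1)=5/78: -0.0641 × log₂(0.0641) = 0.2541
  p(0,2)=1/78: -0.0128 × log₂(0.0128) = 0.0806
  p(0,3)=5/39: -0.1282 × log₂(0.1282) = 0.3799
  p(1,0)=1/39: -0.0256 × log₂(0.0256) = 0.1355
  p(1,1)=1/78: -0.0128 × log₂(0.0128) = 0.0806
  p(1,2)=7/78: -0.0897 × log₂(0.0897) = 0.3121
  p(1,3)=5/78: -0.0641 × log₂(0.0641) = 0.2541
  p(2,0)=1/13: -0.0769 × log₂(0.0769) = 0.2846
  p(2,1)=1/78: -0.0128 × log₂(0.0128) = 0.0806
  p(2,2)=4/39: -0.1026 × log₂(0.1026) = 0.3370
  p(2,3)=2/39: -0.0513 × log₂(0.0513) = 0.2198
  p(3,0)=1/26: -0.0385 × log₂(0.0385) = 0.1808
  p(3,1)=7/78: -0.0897 × log₂(0.0897) = 0.3121
  p(3,2)=1/13: -0.0769 × log₂(0.0769) = 0.2846
  p(3,3)=1/39: -0.0256 × log₂(0.0256) = 0.1355
H(X,Y) = 3.7119 bits


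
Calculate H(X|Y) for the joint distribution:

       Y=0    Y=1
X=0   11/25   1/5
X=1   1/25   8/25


H(X|Y) = Σ_y p(y) H(X|Y=y)
  p(Y=0) = 12/25, H(X|Y=0) = 0.4138
  p(Y=1) = 13/25, H(X|Y=1) = 0.9612
H(X|Y) = 0.4800×0.4138 + 0.5200×0.9612 = 0.6985 bits


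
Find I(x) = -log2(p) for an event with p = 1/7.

Information content I(x) = -log₂(p(x))
I = -log₂(1/7) = -log₂(0.1429)
I = 2.8074 bits


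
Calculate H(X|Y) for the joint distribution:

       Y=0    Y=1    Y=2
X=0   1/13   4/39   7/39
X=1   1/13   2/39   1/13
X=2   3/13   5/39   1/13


H(X|Y) = Σ_y p(y) H(X|Y=y)
  p(Y=0) = 5/13, H(X|Y=0) = 1.3710
  p(Y=1) = 11/39, H(X|Y=1) = 1.4949
  p(Y=2) = 1/3, H(X|Y=2) = 1.4573
H(X|Y) = 0.3846×1.3710 + 0.2821×1.4949 + 0.3333×1.4573 = 1.4347 bits


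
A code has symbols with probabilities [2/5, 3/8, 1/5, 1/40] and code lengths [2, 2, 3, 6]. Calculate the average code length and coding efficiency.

Average length L = Σ p_i × l_i = 2.3000 bits
Entropy H = 1.6568 bits
Efficiency η = H/L × 100% = 72.04%


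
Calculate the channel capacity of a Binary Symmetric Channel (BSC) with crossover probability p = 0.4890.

For BSC with error probability p:
C = 1 - H(p) where H(p) is binary entropy
H(0.4890) = -0.4890 × log₂(0.4890) - 0.5110 × log₂(0.5110)
H(p) = 0.9997
C = 1 - 0.9997 = 0.0003 bits/use


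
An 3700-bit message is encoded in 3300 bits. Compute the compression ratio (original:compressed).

Compression ratio = Original / Compressed
= 3700 / 3300 = 1.12:1


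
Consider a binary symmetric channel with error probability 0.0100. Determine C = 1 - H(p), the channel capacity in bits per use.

For BSC with error probability p:
C = 1 - H(p) where H(p) is binary entropy
H(0.0100) = -0.0100 × log₂(0.0100) - 0.9900 × log₂(0.9900)
H(p) = 0.0808
C = 1 - 0.0808 = 0.9192 bits/use


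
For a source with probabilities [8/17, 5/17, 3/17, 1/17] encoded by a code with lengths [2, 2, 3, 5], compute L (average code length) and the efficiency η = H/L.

Average length L = Σ p_i × l_i = 2.3529 bits
Entropy H = 1.7131 bits
Efficiency η = H/L × 100% = 72.81%


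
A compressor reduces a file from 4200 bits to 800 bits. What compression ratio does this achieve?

Compression ratio = Original / Compressed
= 4200 / 800 = 5.25:1


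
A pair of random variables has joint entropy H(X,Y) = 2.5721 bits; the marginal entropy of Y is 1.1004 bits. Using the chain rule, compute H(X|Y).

Chain rule: H(X,Y) = H(X|Y) + H(Y)
H(X|Y) = H(X,Y) - H(Y) = 2.5721 - 1.1004 = 1.4717 bits


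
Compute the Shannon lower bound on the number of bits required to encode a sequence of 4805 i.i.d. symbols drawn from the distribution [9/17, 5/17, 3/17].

Entropy H = 1.4466 bits/symbol
Minimum bits = H × n = 1.4466 × 4805
= 6951.14 bits


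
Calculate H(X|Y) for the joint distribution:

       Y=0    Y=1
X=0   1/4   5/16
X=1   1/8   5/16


H(X|Y) = Σ_y p(y) H(X|Y=y)
  p(Y=0) = 3/8, H(X|Y=0) = 0.9183
  p(Y=1) = 5/8, H(X|Y=1) = 1.0000
H(X|Y) = 0.3750×0.9183 + 0.6250×1.0000 = 0.9694 bits


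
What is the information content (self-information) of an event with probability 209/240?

Information content I(x) = -log₂(p(x))
I = -log₂(209/240) = -log₂(0.8708)
I = 0.1995 bits


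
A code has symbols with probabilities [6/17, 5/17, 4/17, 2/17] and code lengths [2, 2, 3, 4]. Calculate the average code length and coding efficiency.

Average length L = Σ p_i × l_i = 2.4706 bits
Entropy H = 1.9040 bits
Efficiency η = H/L × 100% = 77.07%


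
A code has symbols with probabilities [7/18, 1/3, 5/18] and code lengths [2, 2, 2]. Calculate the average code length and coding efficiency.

Average length L = Σ p_i × l_i = 2.0000 bits
Entropy H = 1.5715 bits
Efficiency η = H/L × 100% = 78.58%


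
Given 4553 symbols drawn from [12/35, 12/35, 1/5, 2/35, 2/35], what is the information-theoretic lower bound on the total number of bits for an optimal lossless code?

Entropy H = 1.9953 bits/symbol
Minimum bits = H × n = 1.9953 × 4553
= 9084.45 bits


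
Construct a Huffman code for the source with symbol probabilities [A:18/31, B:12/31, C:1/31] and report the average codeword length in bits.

Huffman tree construction:
Combine smallest probabilities repeatedly
Resulting codes:
  A: 1 (length 1)
  B: 01 (length 2)
  C: 00 (length 2)
Average length = Σ p(s) × length(s) = 1.4194 bits


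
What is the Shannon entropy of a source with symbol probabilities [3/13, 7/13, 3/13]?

H(X) = -Σ p(x) log₂ p(x)
  -3/13 × log₂(3/13) = 0.4882
  -7/13 × log₂(7/13) = 0.4809
  -3/13 × log₂(3/13) = 0.4882
H(X) = 1.4573 bits


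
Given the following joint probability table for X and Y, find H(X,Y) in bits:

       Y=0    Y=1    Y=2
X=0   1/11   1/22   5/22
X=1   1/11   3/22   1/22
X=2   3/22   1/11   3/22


H(X,Y) = -Σ p(x,y) log₂ p(x,y)
  p(0,0)=1/11: -0.0909 × log₂(0.0909) = 0.3145
  p(0,1)=1/22: -0.0455 × log₂(0.0455) = 0.2027
  p(0,2)=5/22: -0.2273 × log₂(0.2273) = 0.4858
  p(1,0)=1/11: -0.0909 × log₂(0.0909) = 0.3145
  p(1,1)=3/22: -0.1364 × log₂(0.1364) = 0.3920
  p(1,2)=1/22: -0.0455 × log₂(0.0455) = 0.2027
  p(2,0)=3/22: -0.1364 × log₂(0.1364) = 0.3920
  p(2,1)=1/11: -0.0909 × log₂(0.0909) = 0.3145
  p(2,2)=3/22: -0.1364 × log₂(0.1364) = 0.3920
H(X,Y) = 3.0106 bits


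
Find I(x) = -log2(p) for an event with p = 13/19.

Information content I(x) = -log₂(p(x))
I = -log₂(13/19) = -log₂(0.6842)
I = 0.5475 bits


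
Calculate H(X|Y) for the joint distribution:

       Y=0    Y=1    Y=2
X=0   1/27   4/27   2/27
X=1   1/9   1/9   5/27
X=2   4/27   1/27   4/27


H(X|Y) = Σ_y p(y) H(X|Y=y)
  p(Y=0) = 8/27, H(X|Y=0) = 1.4056
  p(Y=1) = 8/27, H(X|Y=1) = 1.4056
  p(Y=2) = 11/27, H(X|Y=2) = 1.4949
H(X|Y) = 0.2963×1.4056 + 0.2963×1.4056 + 0.4074×1.4949 = 1.4420 bits


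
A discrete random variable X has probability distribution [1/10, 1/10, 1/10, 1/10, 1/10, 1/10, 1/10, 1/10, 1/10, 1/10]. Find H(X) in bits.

H(X) = -Σ p(x) log₂ p(x)
  -1/10 × log₂(1/10) = 0.3322
  -1/10 × log₂(1/10) = 0.3322
  -1/10 × log₂(1/10) = 0.3322
  -1/10 × log₂(1/10) = 0.3322
  -1/10 × log₂(1/10) = 0.3322
  -1/10 × log₂(1/10) = 0.3322
  -1/10 × log₂(1/10) = 0.3322
  -1/10 × log₂(1/10) = 0.3322
  -1/10 × log₂(1/10) = 0.3322
  -1/10 × log₂(1/10) = 0.3322
H(X) = 3.3219 bits


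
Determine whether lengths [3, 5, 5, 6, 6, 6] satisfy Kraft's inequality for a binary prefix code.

Kraft inequality: Σ 2^(-l_i) ≤ 1 for prefix-free code
Calculating: 2^(-3) + 2^(-5) + 2^(-5) + 2^(-6) + 2^(-6) + 2^(-6)
= 0.125 + 0.03125 + 0.03125 + 0.015625 + 0.015625 + 0.015625
= 0.2344
Since 0.2344 ≤ 1, prefix-free code exists


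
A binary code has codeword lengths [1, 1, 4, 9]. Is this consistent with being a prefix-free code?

Kraft inequality: Σ 2^(-l_i) ≤ 1 for prefix-free code
Calculating: 2^(-1) + 2^(-1) + 2^(-4) + 2^(-9)
= 0.5 + 0.5 + 0.0625 + 0.001953125
= 1.0645
Since 1.0645 > 1, prefix-free code does not exist


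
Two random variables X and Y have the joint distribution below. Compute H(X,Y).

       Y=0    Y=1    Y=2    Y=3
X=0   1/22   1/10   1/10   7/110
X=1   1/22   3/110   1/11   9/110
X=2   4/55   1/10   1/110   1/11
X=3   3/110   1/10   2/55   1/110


H(X,Y) = -Σ p(x,y) log₂ p(x,y)
  p(0,0)=1/22: -0.0455 × log₂(0.0455) = 0.2027
  p(0,1)=1/10: -0.1000 × log₂(0.1000) = 0.3322
  p(0,2)=1/10: -0.1000 × log₂(0.1000) = 0.3322
  p(0,3)=7/110: -0.0636 × log₂(0.0636) = 0.2529
  p(1,0)=1/22: -0.0455 × log₂(0.0455) = 0.2027
  p(1,1)=3/110: -0.0273 × log₂(0.0273) = 0.1417
  p(1,2)=1/11: -0.0909 × log₂(0.0909) = 0.3145
  p(1,3)=9/110: -0.0818 × log₂(0.0818) = 0.2955
  p(2,0)=4/55: -0.0727 × log₂(0.0727) = 0.2750
  p(2,1)=1/10: -0.1000 × log₂(0.1000) = 0.3322
  p(2,2)=1/110: -0.0091 × log₂(0.0091) = 0.0616
  p(2,3)=1/11: -0.0909 × log₂(0.0909) = 0.3145
  p(3,0)=3/110: -0.0273 × log₂(0.0273) = 0.1417
  p(3,1)=1/10: -0.1000 × log₂(0.1000) = 0.3322
  p(3,2)=2/55: -0.0364 × log₂(0.0364) = 0.1739
  p(3,3)=1/110: -0.0091 × log₂(0.0091) = 0.0616
H(X,Y) = 3.7671 bits


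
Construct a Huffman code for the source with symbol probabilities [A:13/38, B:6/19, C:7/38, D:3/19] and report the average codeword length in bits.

Huffman tree construction:
Combine smallest probabilities repeatedly
Resulting codes:
  A: 11 (length 2)
  B: 10 (length 2)
  C: 01 (length 2)
  D: 00 (length 2)
Average length = Σ p(s) × length(s) = 2.0000 bits


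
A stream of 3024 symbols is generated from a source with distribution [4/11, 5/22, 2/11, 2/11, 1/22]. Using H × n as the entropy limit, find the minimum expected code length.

Entropy H = 2.1135 bits/symbol
Minimum bits = H × n = 2.1135 × 3024
= 6391.34 bits


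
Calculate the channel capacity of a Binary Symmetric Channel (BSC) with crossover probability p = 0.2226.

For BSC with error probability p:
C = 1 - H(p) where H(p) is binary entropy
H(0.2226) = -0.2226 × log₂(0.2226) - 0.7774 × log₂(0.7774)
H(p) = 0.7649
C = 1 - 0.7649 = 0.2351 bits/use


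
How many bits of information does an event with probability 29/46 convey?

Information content I(x) = -log₂(p(x))
I = -log₂(29/46) = -log₂(0.6304)
I = 0.6656 bits


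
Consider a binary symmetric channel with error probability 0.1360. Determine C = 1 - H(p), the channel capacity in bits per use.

For BSC with error probability p:
C = 1 - H(p) where H(p) is binary entropy
H(0.1360) = -0.1360 × log₂(0.1360) - 0.8640 × log₂(0.8640)
H(p) = 0.5737
C = 1 - 0.5737 = 0.4263 bits/use


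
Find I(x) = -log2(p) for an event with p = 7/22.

Information content I(x) = -log₂(p(x))
I = -log₂(7/22) = -log₂(0.3182)
I = 1.6521 bits


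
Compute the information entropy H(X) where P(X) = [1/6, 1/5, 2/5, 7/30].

H(X) = -Σ p(x) log₂ p(x)
  -1/6 × log₂(1/6) = 0.4308
  -1/5 × log₂(1/5) = 0.4644
  -2/5 × log₂(2/5) = 0.5288
  -7/30 × log₂(7/30) = 0.4899
H(X) = 1.9139 bits


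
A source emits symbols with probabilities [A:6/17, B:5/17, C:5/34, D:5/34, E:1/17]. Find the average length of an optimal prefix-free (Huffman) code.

Huffman tree construction:
Combine smallest probabilities repeatedly
Resulting codes:
  A: 11 (length 2)
  B: 10 (length 2)
  C: 011 (length 3)
  D: 00 (length 2)
  E: 010 (length 3)
Average length = Σ p(s) × length(s) = 2.2059 bits


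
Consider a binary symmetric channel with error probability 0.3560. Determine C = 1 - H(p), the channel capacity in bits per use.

For BSC with error probability p:
C = 1 - H(p) where H(p) is binary entropy
H(0.3560) = -0.3560 × log₂(0.3560) - 0.6440 × log₂(0.6440)
H(p) = 0.9393
C = 1 - 0.9393 = 0.0607 bits/use


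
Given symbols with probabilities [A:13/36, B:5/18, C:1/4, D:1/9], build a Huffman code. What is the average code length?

Huffman tree construction:
Combine smallest probabilities repeatedly
Resulting codes:
  A: 11 (length 2)
  B: 10 (length 2)
  C: 01 (length 2)
  D: 00 (length 2)
Average length = Σ p(s) × length(s) = 2.0000 bits


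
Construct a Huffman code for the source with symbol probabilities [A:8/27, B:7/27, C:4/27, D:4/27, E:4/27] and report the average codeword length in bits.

Huffman tree construction:
Combine smallest probabilities repeatedly
Resulting codes:
  A: 10 (length 2)
  B: 01 (length 2)
  C: 110 (length 3)
  D: 111 (length 3)
  E: 00 (length 2)
Average length = Σ p(s) × length(s) = 2.2963 bits


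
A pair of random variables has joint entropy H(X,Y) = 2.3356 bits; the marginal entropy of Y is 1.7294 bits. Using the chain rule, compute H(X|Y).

Chain rule: H(X,Y) = H(X|Y) + H(Y)
H(X|Y) = H(X,Y) - H(Y) = 2.3356 - 1.7294 = 0.6062 bits


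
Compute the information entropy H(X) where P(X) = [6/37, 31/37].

H(X) = -Σ p(x) log₂ p(x)
  -6/37 × log₂(6/37) = 0.4256
  -31/37 × log₂(31/37) = 0.2139
H(X) = 0.6395 bits


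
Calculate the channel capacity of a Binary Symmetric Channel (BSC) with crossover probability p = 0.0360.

For BSC with error probability p:
C = 1 - H(p) where H(p) is binary entropy
H(0.0360) = -0.0360 × log₂(0.0360) - 0.9640 × log₂(0.9640)
H(p) = 0.2236
C = 1 - 0.2236 = 0.7764 bits/use


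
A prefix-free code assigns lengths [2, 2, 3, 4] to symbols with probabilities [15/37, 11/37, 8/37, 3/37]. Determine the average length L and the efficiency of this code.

Average length L = Σ p_i × l_i = 2.3784 bits
Entropy H = 1.8199 bits
Efficiency η = H/L × 100% = 76.52%


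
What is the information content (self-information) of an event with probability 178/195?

Information content I(x) = -log₂(p(x))
I = -log₂(178/195) = -log₂(0.9128)
I = 0.1316 bits


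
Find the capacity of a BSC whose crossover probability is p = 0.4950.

For BSC with error probability p:
C = 1 - H(p) where H(p) is binary entropy
H(0.4950) = -0.4950 × log₂(0.4950) - 0.5050 × log₂(0.5050)
H(p) = 0.9999
C = 1 - 0.9999 = 0.0001 bits/use


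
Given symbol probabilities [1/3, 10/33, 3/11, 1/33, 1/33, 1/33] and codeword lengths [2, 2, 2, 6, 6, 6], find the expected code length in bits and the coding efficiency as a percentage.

Average length L = Σ p_i × l_i = 2.3636 bits
Entropy H = 2.0201 bits
Efficiency η = H/L × 100% = 85.46%


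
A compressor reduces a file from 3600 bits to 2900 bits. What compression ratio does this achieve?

Compression ratio = Original / Compressed
= 3600 / 2900 = 1.24:1


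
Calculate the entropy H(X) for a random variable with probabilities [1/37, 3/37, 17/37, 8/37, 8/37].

H(X) = -Σ p(x) log₂ p(x)
  -1/37 × log₂(1/37) = 0.1408
  -3/37 × log₂(3/37) = 0.2939
  -17/37 × log₂(17/37) = 0.5155
  -8/37 × log₂(8/37) = 0.4777
  -8/37 × log₂(8/37) = 0.4777
H(X) = 1.9056 bits


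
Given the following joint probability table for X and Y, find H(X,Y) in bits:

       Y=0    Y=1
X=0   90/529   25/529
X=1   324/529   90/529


H(X,Y) = -Σ p(x,y) log₂ p(x,y)
  p(0,0)=90/529: -0.1701 × log₂(0.1701) = 0.4347
  p(0,1)=25/529: -0.0473 × log₂(0.0473) = 0.2081
  p(1,0)=324/529: -0.6125 × log₂(0.6125) = 0.4332
  p(1,1)=90/529: -0.1701 × log₂(0.1701) = 0.4347
H(X,Y) = 1.5108 bits


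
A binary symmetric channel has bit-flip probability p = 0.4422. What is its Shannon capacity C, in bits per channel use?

For BSC with error probability p:
C = 1 - H(p) where H(p) is binary entropy
H(0.4422) = -0.4422 × log₂(0.4422) - 0.5578 × log₂(0.5578)
H(p) = 0.9903
C = 1 - 0.9903 = 0.0097 bits/use
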